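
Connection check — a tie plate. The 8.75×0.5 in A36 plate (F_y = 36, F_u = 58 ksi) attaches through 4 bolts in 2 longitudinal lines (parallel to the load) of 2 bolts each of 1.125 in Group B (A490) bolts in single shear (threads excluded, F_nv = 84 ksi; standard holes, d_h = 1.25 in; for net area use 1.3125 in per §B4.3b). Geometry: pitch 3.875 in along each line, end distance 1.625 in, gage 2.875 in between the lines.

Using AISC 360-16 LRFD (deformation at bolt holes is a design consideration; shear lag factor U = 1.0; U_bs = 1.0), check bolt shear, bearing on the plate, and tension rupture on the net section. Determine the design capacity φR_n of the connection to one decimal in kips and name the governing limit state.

Bolt shear: A_b = π(1.125)²/4 = 0.99402 in². φR_n = 0.75 × 84 × 0.99402 × 4 × 1 = 250.5 kips.
Bearing (0.5 in plate, F_u = 58 ksi): end bolts L_c = 1.625 − 1.25/2 = 1, R_n = min(1.2×1×0.5×58, 2.4×1.125×0.5×58) = 34.8 kips/bolt; interior L_c = 3.875 − 1.25 = 2.625, R_n = 78.3 kips/bolt. φR_n = 0.75 × (2×34.8 + 2×78.3) = 169.7 kips.
Tension rupture (net): A_n = (8.75 − 2×1.3125)×0.5 = 3.0625 in² (U = 1.0, A_e = A_n). φR_n = 0.75 × 58 × 3.0625 = 133.2 kips.
Governing: min(250.5, 169.7, 133.2) = 133.2 kips → net-section rupture.

133.2 kips (net-section rupture governs)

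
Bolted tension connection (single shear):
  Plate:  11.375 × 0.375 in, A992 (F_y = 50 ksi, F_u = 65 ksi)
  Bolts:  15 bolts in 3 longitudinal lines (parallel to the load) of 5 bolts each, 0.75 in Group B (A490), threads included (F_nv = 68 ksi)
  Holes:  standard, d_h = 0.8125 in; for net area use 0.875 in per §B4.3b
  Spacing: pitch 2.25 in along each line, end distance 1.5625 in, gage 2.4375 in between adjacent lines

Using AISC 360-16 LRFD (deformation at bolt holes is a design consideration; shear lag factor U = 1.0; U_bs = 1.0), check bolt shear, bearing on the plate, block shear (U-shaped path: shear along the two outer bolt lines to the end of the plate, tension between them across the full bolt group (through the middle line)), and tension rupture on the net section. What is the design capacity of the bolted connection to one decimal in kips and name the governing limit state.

160.0 kips (net-section rupture governs)

Bolt shear: A_b = π(0.75)²/4 = 0.44179 in². φR_n = 0.75 × 68 × 0.44179 × 15 × 1 = 338.0 kips.
Bearing (0.375 in plate, F_u = 65 ksi): end bolts L_c = 1.5625 − 0.8125/2 = 1.15625, R_n = min(1.2×1.15625×0.375×65, 2.4×0.75×0.375×65) = 33.82 kips/bolt; interior L_c = 2.25 − 0.8125 = 1.4375, R_n = 42.047 kips/bolt. φR_n = 0.75 × (3×33.82 + 12×42.047) = 454.5 kips.
Block shear: shear path 2×[1.5625+4×2.25] = 2×10.5625 in, A_gv = 7.9219, A_nv = 2×(10.5625 − 4.5×0.875)×0.375 = 4.9688 in²; tension across gage: (4.875 − 2×0.875)×0.375 = 1.1719 in². R_n = min(0.6×65×4.9688, 0.6×50×7.9219) + 1.0×65×1.1719 = min(193.78, 237.66) + 76.174 = 269.95 kips. φR_n = 0.75 × 269.95 = 202.5 kips.
Tension rupture (net): A_n = (11.375 − 3×0.875)×0.375 = 3.2813 in² (U = 1.0, A_e = A_n). φR_n = 0.75 × 65 × 3.2813 = 160.0 kips.
Governing: min(338.0, 454.5, 202.5, 160.0) = 160.0 kips → net-section rupture.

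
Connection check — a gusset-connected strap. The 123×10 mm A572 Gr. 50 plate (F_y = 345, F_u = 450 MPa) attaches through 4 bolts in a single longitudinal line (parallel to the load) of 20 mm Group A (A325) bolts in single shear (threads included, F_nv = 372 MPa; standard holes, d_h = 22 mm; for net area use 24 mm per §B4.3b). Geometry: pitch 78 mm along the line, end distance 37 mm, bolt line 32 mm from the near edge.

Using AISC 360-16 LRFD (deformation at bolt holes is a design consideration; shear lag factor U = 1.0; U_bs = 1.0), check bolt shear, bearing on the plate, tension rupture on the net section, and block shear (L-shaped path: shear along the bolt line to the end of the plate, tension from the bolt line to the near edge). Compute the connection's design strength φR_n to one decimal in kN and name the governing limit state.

Bolt shear: A_b = π(20)²/4 = 314.16 mm². φR_n = 0.75 × 372 × 314.16 × 4 × 1 = 350.6 kN.
Bearing (10 mm plate, F_u = 450 MPa): end bolts L_c = 37 − 22/2 = 26, R_n = min(1.2×26×10×450, 2.4×20×10×450) = 140.4 kN/bolt; interior L_c = 78 − 22 = 56, R_n = 216 kN/bolt. φR_n = 0.75 × (1×140.4 + 3×216) = 591.3 kN.
Tension rupture (net): A_n = (123 − 1×24)×10 = 990 mm² (U = 1.0, A_e = A_n). φR_n = 0.75 × 450 × 990 = 334.1 kN.
Block shear: shear path 1×[37+3×78] = 1×271 mm, A_gv = 2710, A_nv = 1×(271 − 3.5×24)×10 = 1870 mm²; tension to near edge: (32 − 0.5×24)×10 = 200 mm². R_n = min(0.6×450×1870, 0.6×345×2710) + 1.0×450×200 = min(504.9, 560.97) + 90 = 594.9 kN. φR_n = 0.75 × 594.9 = 446.2 kN.
Governing: min(350.6, 591.3, 334.1, 446.2) = 334.1 kN → net-section rupture.

334.1 kN (net-section rupture governs)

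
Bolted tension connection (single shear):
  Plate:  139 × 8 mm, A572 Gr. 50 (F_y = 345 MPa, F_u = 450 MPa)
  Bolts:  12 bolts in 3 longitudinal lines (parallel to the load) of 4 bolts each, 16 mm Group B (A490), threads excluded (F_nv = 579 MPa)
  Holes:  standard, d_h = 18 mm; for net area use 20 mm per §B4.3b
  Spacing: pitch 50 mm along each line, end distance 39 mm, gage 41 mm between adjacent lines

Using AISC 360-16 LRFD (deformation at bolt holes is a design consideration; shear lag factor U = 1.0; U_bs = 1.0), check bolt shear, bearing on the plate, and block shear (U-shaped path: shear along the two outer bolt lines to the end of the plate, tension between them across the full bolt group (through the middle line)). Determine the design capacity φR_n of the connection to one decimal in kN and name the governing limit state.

Bolt shear: A_b = π(16)²/4 = 201.06 mm². φR_n = 0.75 × 579 × 201.06 × 12 × 1 = 1047.7 kN.
Bearing (8 mm plate, F_u = 450 MPa): end bolts L_c = 39 − 18/2 = 30, R_n = min(1.2×30×8×450, 2.4×16×8×450) = 129.6 kN/bolt; interior L_c = 50 − 18 = 32, R_n = 138.24 kN/bolt. φR_n = 0.75 × (3×129.6 + 9×138.24) = 1224.7 kN.
Block shear: shear path 2×[39+3×50] = 2×189 mm, A_gv = 3024, A_nv = 2×(189 − 3.5×20)×8 = 1904 mm²; tension across gage: (82 − 2×20)×8 = 336 mm². R_n = min(0.6×450×1904, 0.6×345×3024) + 1.0×450×336 = min(514.08, 625.97) + 151.2 = 665.28 kN. φR_n = 0.75 × 665.28 = 499.0 kN.
Governing: min(1047.7, 1224.7, 499.0) = 499.0 kN → block shear.

499.0 kN (block shear governs)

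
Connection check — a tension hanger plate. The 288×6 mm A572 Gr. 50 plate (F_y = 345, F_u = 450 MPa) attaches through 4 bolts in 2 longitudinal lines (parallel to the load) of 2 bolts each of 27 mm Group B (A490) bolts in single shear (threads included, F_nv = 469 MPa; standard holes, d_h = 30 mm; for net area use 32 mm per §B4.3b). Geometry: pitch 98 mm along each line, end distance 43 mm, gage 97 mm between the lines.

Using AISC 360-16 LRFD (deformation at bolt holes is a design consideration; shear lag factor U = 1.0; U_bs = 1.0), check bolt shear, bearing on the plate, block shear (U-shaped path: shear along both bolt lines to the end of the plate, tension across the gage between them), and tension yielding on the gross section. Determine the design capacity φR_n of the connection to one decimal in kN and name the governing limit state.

Bolt shear: A_b = π(27)²/4 = 572.56 mm². φR_n = 0.75 × 469 × 572.56 × 4 × 1 = 805.6 kN.
Bearing (6 mm plate, F_u = 450 MPa): end bolts L_c = 43 − 30/2 = 28, R_n = min(1.2×28×6×450, 2.4×27×6×450) = 90.72 kN/bolt; interior L_c = 98 − 30 = 68, R_n = 174.96 kN/bolt. φR_n = 0.75 × (2×90.72 + 2×174.96) = 398.5 kN.
Block shear: shear path 2×[43+1×98] = 2×141 mm, A_gv = 1692, A_nv = 2×(141 − 1.5×32)×6 = 1116 mm²; tension across gage: (97 − 1×32)×6 = 390 mm². R_n = min(0.6×450×1116, 0.6×345×1692) + 1.0×450×390 = min(301.32, 350.24) + 175.5 = 476.82 kN. φR_n = 0.75 × 476.82 = 357.6 kN.
Tension yield (gross): A_g = 288×6 = 1728 mm². φR_n = 0.90 × 345 × 1728 = 536.5 kN.
Governing: min(805.6, 398.5, 357.6, 536.5) = 357.6 kN → block shear.

357.6 kN (block shear governs)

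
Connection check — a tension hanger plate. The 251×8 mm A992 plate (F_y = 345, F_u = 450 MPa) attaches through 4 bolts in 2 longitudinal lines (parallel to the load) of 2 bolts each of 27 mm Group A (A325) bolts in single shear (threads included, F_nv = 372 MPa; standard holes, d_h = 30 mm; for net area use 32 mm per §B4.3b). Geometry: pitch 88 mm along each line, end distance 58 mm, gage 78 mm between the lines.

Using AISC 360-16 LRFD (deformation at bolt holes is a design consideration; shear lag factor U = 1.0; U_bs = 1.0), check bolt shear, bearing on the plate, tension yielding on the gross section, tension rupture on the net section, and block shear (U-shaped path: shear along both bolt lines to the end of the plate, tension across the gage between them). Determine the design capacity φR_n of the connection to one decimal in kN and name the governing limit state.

Bolt shear: A_b = π(27)²/4 = 572.56 mm². φR_n = 0.75 × 372 × 572.56 × 4 × 1 = 639.0 kN.
Bearing (8 mm plate, F_u = 450 MPa): end bolts L_c = 58 − 30/2 = 43, R_n = min(1.2×43×8×450, 2.4×27×8×450) = 185.76 kN/bolt; interior L_c = 88 − 30 = 58, R_n = 233.28 kN/bolt. φR_n = 0.75 × (2×185.76 + 2×233.28) = 628.6 kN.
Tension yield (gross): A_g = 251×8 = 2008 mm². φR_n = 0.90 × 345 × 2008 = 623.5 kN.
Tension rupture (net): A_n = (251 − 2×32)×8 = 1496 mm² (U = 1.0, A_e = A_n). φR_n = 0.75 × 450 × 1496 = 504.9 kN.
Block shear: shear path 2×[58+1×88] = 2×146 mm, A_gv = 2336, A_nv = 2×(146 − 1.5×32)×8 = 1568 mm²; tension across gage: (78 − 1×32)×8 = 368 mm². R_n = min(0.6×450×1568, 0.6×345×2336) + 1.0×450×368 = min(423.36, 483.55) + 165.6 = 588.96 kN. φR_n = 0.75 × 588.96 = 441.7 kN.
Governing: min(639.0, 628.6, 623.5, 504.9, 441.7) = 441.7 kN → block shear.

441.7 kN (block shear governs)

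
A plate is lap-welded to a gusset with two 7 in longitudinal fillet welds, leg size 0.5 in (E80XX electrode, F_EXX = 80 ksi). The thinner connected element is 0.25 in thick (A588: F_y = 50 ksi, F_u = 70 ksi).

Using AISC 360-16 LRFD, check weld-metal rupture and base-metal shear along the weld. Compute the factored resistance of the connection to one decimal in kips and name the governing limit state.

Weld metal: throat = 0.707×0.5 = 0.3535 in, L = 2×7 = 14 in. φR_n = 0.75 × 0.6 × 80 × 0.3535 × 14 = 178.2 kips.
Base metal shear (0.25 in plate): yield φR_n = 1.0×0.6×50×0.25×14 = 105.0 kips; rupture φR_n = 0.75×0.6×70×0.25×14 = 110.3 kips; take 105.0 kips (yield).
Governing: min(178.2, 105.0) = 105.0 kips → base-metal shear.

105.0 kips (base-metal shear governs)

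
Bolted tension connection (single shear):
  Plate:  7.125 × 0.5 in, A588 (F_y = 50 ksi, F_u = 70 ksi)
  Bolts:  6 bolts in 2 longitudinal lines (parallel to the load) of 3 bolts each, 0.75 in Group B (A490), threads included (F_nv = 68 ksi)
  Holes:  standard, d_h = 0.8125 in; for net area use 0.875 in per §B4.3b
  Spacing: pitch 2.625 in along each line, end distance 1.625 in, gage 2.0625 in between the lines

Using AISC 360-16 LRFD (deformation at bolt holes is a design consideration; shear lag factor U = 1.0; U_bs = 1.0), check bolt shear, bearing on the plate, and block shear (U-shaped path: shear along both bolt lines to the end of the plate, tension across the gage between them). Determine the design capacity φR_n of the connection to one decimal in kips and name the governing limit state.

Bolt shear: A_b = π(0.75)²/4 = 0.44179 in². φR_n = 0.75 × 68 × 0.44179 × 6 × 1 = 135.2 kips.
Bearing (0.5 in plate, F_u = 70 ksi): end bolts L_c = 1.625 − 0.8125/2 = 1.21875, R_n = min(1.2×1.21875×0.5×70, 2.4×0.75×0.5×70) = 51.188 kips/bolt; interior L_c = 2.625 − 0.8125 = 1.8125, R_n = 63 kips/bolt. φR_n = 0.75 × (2×51.188 + 4×63) = 265.8 kips.
Block shear: shear path 2×[1.625+2×2.625] = 2×6.875 in, A_gv = 6.875, A_nv = 2×(6.875 − 2.5×0.875)×0.5 = 4.6875 in²; tension across gage: (2.0625 − 1×0.875)×0.5 = 0.59375 in². R_n = min(0.6×70×4.6875, 0.6×50×6.875) + 1.0×70×0.59375 = min(196.88, 206.25) + 41.563 = 238.44 kips. φR_n = 0.75 × 238.44 = 178.8 kips.
Governing: min(135.2, 265.8, 178.8) = 135.2 kips → bolt shear.

135.2 kips (bolt shear governs)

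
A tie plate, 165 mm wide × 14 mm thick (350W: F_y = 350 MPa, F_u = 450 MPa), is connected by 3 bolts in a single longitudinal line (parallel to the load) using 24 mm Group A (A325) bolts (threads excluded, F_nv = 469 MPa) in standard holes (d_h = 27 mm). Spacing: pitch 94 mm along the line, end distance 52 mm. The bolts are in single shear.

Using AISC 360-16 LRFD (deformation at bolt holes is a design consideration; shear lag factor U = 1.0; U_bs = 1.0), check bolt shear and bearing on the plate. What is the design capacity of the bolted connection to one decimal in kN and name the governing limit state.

Bolt shear: A_b = π(24)²/4 = 452.39 mm². φR_n = 0.75 × 469 × 452.39 × 3 × 1 = 477.4 kN.
Bearing (14 mm plate, F_u = 450 MPa): end bolts L_c = 52 − 27/2 = 38.5, R_n = min(1.2×38.5×14×450, 2.4×24×14×450) = 291.06 kN/bolt; interior L_c = 94 − 27 = 67, R_n = 362.88 kN/bolt. φR_n = 0.75 × (1×291.06 + 2×362.88) = 762.6 kN.
Governing: min(477.4, 762.6) = 477.4 kN → bolt shear.

477.4 kN (bolt shear governs)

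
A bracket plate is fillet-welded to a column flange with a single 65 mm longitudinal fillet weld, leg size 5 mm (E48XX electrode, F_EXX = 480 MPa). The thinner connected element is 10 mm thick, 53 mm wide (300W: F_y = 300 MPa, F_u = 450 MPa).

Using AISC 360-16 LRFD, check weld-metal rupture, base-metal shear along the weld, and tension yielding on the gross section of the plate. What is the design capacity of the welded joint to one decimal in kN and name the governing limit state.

Weld metal: throat = 0.707×5 = 3.535 mm, L = 65 mm. φR_n = 0.75 × 0.6 × 480 × 3.535 × 65 = 49.6 kN.
Base metal shear (10 mm plate): yield φR_n = 1.0×0.6×300×10×65 = 117.0 kN; rupture φR_n = 0.75×0.6×450×10×65 = 131.6 kN; take 117.0 kN (yield).
Tension yield (gross): A_g = 53×10 = 530 mm². φR_n = 0.90 × 300 × 530 = 143.1 kN.
Governing: min(49.6, 117.0, 143.1) = 49.6 kN → weld metal.

49.6 kN (weld metal governs)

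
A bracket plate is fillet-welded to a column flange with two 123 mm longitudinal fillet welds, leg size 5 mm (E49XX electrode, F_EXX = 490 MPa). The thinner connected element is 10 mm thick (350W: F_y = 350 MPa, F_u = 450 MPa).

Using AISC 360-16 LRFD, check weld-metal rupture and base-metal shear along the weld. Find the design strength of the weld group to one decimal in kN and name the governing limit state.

Weld metal: throat = 0.707×5 = 3.535 mm, L = 2×123 = 246 mm. φR_n = 0.75 × 0.6 × 490 × 3.535 × 246 = 191.7 kN.
Base metal shear (10 mm plate): yield φR_n = 1.0×0.6×350×10×246 = 516.6 kN; rupture φR_n = 0.75×0.6×450×10×246 = 498.2 kN; take 498.2 kN (rupture).
Governing: min(191.7, 498.2) = 191.7 kN → weld metal.

191.7 kN (weld metal governs)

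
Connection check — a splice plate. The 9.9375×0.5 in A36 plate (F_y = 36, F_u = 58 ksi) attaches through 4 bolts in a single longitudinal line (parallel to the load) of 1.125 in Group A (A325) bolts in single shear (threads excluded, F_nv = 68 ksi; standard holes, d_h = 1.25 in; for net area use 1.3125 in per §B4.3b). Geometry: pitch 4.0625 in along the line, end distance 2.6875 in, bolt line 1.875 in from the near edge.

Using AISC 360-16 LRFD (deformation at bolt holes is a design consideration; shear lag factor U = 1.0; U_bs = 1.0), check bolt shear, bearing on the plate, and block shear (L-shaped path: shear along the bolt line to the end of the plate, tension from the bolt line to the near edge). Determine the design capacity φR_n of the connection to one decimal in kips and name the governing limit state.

Bolt shear: A_b = π(1.125)²/4 = 0.99402 in². φR_n = 0.75 × 68 × 0.99402 × 4 × 1 = 202.8 kips.
Bearing (0.5 in plate, F_u = 58 ksi): end bolts L_c = 2.6875 − 1.25/2 = 2.0625, R_n = min(1.2×2.0625×0.5×58, 2.4×1.125×0.5×58) = 71.775 kips/bolt; interior L_c = 4.0625 − 1.25 = 2.8125, R_n = 78.3 kips/bolt. φR_n = 0.75 × (1×71.775 + 3×78.3) = 230.0 kips.
Block shear: shear path 1×[2.6875+3×4.0625] = 1×14.875 in, A_gv = 7.4375, A_nv = 1×(14.875 − 3.5×1.3125)×0.5 = 5.1406 in²; tension to near edge: (1.875 − 0.5×1.3125)×0.5 = 0.60938 in². R_n = min(0.6×58×5.1406, 0.6×36×7.4375) + 1.0×58×0.60938 = min(178.89, 160.65) + 35.344 = 195.99 kips. φR_n = 0.75 × 195.99 = 147.0 kips.
Governing: min(202.8, 230.0, 147.0) = 147.0 kips → block shear.

147.0 kips (block shear governs)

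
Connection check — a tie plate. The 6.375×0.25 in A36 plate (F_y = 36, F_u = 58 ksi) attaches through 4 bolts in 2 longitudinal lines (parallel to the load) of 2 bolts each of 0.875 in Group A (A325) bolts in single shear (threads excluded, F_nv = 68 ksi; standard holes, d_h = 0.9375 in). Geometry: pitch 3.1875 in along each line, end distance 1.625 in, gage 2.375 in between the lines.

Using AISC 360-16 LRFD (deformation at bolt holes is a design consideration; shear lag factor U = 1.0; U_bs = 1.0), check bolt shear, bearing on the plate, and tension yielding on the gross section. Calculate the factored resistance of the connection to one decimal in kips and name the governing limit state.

51.6 kips (gross-section yield governs)

Bolt shear: A_b = π(0.875)²/4 = 0.60132 in². φR_n = 0.75 × 68 × 0.60132 × 4 × 1 = 122.7 kips.
Bearing (0.25 in plate, F_u = 58 ksi): end bolts L_c = 1.625 − 0.9375/2 = 1.15625, R_n = min(1.2×1.15625×0.25×58, 2.4×0.875×0.25×58) = 20.119 kips/bolt; interior L_c = 3.1875 − 0.9375 = 2.25, R_n = 30.45 kips/bolt. φR_n = 0.75 × (2×20.119 + 2×30.45) = 75.9 kips.
Tension yield (gross): A_g = 6.375×0.25 = 1.5938 in². φR_n = 0.90 × 36 × 1.5938 = 51.6 kips.
Governing: min(122.7, 75.9, 51.6) = 51.6 kips → gross-section yield.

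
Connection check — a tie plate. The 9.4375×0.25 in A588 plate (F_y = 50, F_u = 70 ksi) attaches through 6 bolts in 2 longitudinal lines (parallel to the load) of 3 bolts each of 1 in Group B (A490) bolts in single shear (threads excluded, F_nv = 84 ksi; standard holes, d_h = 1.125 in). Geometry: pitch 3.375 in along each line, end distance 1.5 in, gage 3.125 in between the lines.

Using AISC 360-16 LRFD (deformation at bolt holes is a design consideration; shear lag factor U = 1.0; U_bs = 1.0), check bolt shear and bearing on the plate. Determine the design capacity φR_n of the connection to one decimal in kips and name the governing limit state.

155.5 kips (bearing governs)

Bolt shear: A_b = π(1)²/4 = 0.7854 in². φR_n = 0.75 × 84 × 0.7854 × 6 × 1 = 296.9 kips.
Bearing (0.25 in plate, F_u = 70 ksi): end bolts L_c = 1.5 − 1.125/2 = 0.9375, R_n = min(1.2×0.9375×0.25×70, 2.4×1×0.25×70) = 19.688 kips/bolt; interior L_c = 3.375 − 1.125 = 2.25, R_n = 42 kips/bolt. φR_n = 0.75 × (2×19.688 + 4×42) = 155.5 kips.
Governing: min(296.9, 155.5) = 155.5 kips → bearing.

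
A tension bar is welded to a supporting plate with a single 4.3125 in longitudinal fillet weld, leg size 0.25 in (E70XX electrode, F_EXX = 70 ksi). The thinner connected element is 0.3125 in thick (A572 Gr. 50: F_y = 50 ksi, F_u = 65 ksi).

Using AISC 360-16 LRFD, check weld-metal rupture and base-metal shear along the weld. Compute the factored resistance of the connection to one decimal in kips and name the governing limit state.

24.0 kips (weld metal governs)

Weld metal: throat = 0.707×0.25 = 0.17675 in, L = 4.3125 in. φR_n = 0.75 × 0.6 × 70 × 0.17675 × 4.3125 = 24.0 kips.
Base metal shear (0.3125 in plate): yield φR_n = 1.0×0.6×50×0.3125×4.3125 = 40.4 kips; rupture φR_n = 0.75×0.6×65×0.3125×4.3125 = 39.4 kips; take 39.4 kips (rupture).
Governing: min(24.0, 39.4) = 24.0 kips → weld metal.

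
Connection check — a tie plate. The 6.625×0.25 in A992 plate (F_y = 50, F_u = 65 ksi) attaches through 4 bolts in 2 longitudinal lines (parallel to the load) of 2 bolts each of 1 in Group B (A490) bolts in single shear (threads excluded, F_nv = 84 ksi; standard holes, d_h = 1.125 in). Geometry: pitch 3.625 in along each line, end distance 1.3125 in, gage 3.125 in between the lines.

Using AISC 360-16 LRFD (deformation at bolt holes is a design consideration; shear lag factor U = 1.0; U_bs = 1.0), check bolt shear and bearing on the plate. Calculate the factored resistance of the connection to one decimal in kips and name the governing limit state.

80.4 kips (bearing governs)

Bolt shear: A_b = π(1)²/4 = 0.7854 in². φR_n = 0.75 × 84 × 0.7854 × 4 × 1 = 197.9 kips.
Bearing (0.25 in plate, F_u = 65 ksi): end bolts L_c = 1.3125 − 1.125/2 = 0.75, R_n = min(1.2×0.75×0.25×65, 2.4×1×0.25×65) = 14.625 kips/bolt; interior L_c = 3.625 − 1.125 = 2.5, R_n = 39 kips/bolt. φR_n = 0.75 × (2×14.625 + 2×39) = 80.4 kips.
Governing: min(197.9, 80.4) = 80.4 kips → bearing.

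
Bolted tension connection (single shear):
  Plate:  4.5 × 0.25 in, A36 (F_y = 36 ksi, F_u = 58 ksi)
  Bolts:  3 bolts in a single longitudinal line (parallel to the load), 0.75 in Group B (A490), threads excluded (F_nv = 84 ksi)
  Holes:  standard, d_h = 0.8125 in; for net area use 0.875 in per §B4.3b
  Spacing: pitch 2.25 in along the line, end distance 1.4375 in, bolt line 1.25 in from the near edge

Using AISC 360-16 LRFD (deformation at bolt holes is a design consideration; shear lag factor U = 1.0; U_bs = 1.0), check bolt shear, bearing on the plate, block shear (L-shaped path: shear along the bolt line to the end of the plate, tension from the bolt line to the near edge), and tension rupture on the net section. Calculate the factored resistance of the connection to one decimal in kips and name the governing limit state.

32.9 kips (block shear governs)

Bolt shear: A_b = π(0.75)²/4 = 0.44179 in². φR_n = 0.75 × 84 × 0.44179 × 3 × 1 = 83.5 kips.
Bearing (0.25 in plate, F_u = 58 ksi): end bolts L_c = 1.4375 − 0.8125/2 = 1.03125, R_n = min(1.2×1.03125×0.25×58, 2.4×0.75×0.25×58) = 17.944 kips/bolt; interior L_c = 2.25 − 0.8125 = 1.4375, R_n = 25.013 kips/bolt. φR_n = 0.75 × (1×17.944 + 2×25.013) = 51.0 kips.
Block shear: shear path 1×[1.4375+2×2.25] = 1×5.9375 in, A_gv = 1.4844, A_nv = 1×(5.9375 − 2.5×0.875)×0.25 = 0.9375 in²; tension to near edge: (1.25 − 0.5×0.875)×0.25 = 0.20313 in². R_n = min(0.6×58×0.9375, 0.6×36×1.4844) + 1.0×58×0.20313 = min(32.625, 32.063) + 11.782 = 43.845 kips. φR_n = 0.75 × 43.845 = 32.9 kips.
Tension rupture (net): A_n = (4.5 − 1×0.875)×0.25 = 0.90625 in² (U = 1.0, A_e = A_n). φR_n = 0.75 × 58 × 0.90625 = 39.4 kips.
Governing: min(83.5, 51.0, 32.9, 39.4) = 32.9 kips → block shear.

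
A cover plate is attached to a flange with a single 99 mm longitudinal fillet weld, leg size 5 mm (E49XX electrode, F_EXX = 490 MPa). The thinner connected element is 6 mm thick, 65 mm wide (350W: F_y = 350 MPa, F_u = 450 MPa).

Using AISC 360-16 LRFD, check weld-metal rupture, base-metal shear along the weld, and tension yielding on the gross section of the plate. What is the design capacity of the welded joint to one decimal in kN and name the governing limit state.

77.2 kN (weld metal governs)

Weld metal: throat = 0.707×5 = 3.535 mm, L = 99 mm. φR_n = 0.75 × 0.6 × 490 × 3.535 × 99 = 77.2 kN.
Base metal shear (6 mm plate): yield φR_n = 1.0×0.6×350×6×99 = 124.7 kN; rupture φR_n = 0.75×0.6×450×6×99 = 120.3 kN; take 120.3 kN (rupture).
Tension yield (gross): A_g = 65×6 = 390 mm². φR_n = 0.90 × 350 × 390 = 122.9 kN.
Governing: min(77.2, 120.3, 122.9) = 77.2 kN → weld metal.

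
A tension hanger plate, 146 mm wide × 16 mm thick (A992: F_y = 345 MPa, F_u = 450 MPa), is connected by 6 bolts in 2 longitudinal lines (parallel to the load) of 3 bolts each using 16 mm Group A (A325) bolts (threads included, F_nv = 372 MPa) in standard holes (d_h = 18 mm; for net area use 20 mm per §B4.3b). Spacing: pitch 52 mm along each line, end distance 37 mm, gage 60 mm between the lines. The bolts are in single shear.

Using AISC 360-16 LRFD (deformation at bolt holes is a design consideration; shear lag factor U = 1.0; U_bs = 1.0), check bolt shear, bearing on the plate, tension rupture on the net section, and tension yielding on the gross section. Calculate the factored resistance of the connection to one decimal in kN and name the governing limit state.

336.6 kN (bolt shear governs)

Bolt shear: A_b = π(16)²/4 = 201.06 mm². φR_n = 0.75 × 372 × 201.06 × 6 × 1 = 336.6 kN.
Bearing (16 mm plate, F_u = 450 MPa): end bolts L_c = 37 − 18/2 = 28, R_n = min(1.2×28×16×450, 2.4×16×16×450) = 241.92 kN/bolt; interior L_c = 52 − 18 = 34, R_n = 276.48 kN/bolt. φR_n = 0.75 × (2×241.92 + 4×276.48) = 1192.3 kN.
Tension rupture (net): A_n = (146 − 2×20)×16 = 1696 mm² (U = 1.0, A_e = A_n). φR_n = 0.75 × 450 × 1696 = 572.4 kN.
Tension yield (gross): A_g = 146×16 = 2336 mm². φR_n = 0.90 × 345 × 2336 = 725.3 kN.
Governing: min(336.6, 1192.3, 572.4, 725.3) = 336.6 kN → bolt shear.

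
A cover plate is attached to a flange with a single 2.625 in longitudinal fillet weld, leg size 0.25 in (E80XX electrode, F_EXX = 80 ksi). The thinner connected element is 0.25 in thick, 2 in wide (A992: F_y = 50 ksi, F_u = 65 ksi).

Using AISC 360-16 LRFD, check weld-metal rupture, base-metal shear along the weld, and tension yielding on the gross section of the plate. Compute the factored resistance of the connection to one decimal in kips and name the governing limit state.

16.7 kips (weld metal governs)

Weld metal: throat = 0.707×0.25 = 0.17675 in, L = 2.625 in. φR_n = 0.75 × 0.6 × 80 × 0.17675 × 2.625 = 16.7 kips.
Base metal shear (0.25 in plate): yield φR_n = 1.0×0.6×50×0.25×2.625 = 19.7 kips; rupture φR_n = 0.75×0.6×65×0.25×2.625 = 19.2 kips; take 19.2 kips (rupture).
Tension yield (gross): A_g = 2×0.25 = 0.5 in². φR_n = 0.90 × 50 × 0.5 = 22.5 kips.
Governing: min(16.7, 19.2, 22.5) = 16.7 kips → weld metal.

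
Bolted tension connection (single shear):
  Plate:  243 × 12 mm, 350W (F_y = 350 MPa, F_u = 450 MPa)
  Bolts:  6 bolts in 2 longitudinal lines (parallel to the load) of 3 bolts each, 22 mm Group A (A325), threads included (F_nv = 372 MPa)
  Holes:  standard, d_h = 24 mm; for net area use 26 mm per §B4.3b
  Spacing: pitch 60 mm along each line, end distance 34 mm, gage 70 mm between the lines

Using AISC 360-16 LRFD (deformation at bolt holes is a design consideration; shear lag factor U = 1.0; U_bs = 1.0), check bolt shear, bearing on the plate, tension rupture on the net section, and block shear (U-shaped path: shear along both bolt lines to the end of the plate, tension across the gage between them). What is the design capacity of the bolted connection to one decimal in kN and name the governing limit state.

Bolt shear: A_b = π(22)²/4 = 380.13 mm². φR_n = 0.75 × 372 × 380.13 × 6 × 1 = 636.3 kN.
Bearing (12 mm plate, F_u = 450 MPa): end bolts L_c = 34 − 24/2 = 22, R_n = min(1.2×22×12×450, 2.4×22×12×450) = 142.56 kN/bolt; interior L_c = 60 − 24 = 36, R_n = 233.28 kN/bolt. φR_n = 0.75 × (2×142.56 + 4×233.28) = 913.7 kN.
Tension rupture (net): A_n = (243 − 2×26)×12 = 2292 mm² (U = 1.0, A_e = A_n). φR_n = 0.75 × 450 × 2292 = 773.6 kN.
Block shear: shear path 2×[34+2×60] = 2×154 mm, A_gv = 3696, A_nv = 2×(154 − 2.5×26)×12 = 2136 mm²; tension across gage: (70 − 1×26)×12 = 528 mm². R_n = min(0.6×450×2136, 0.6×350×3696) + 1.0×450×528 = min(576.72, 776.16) + 237.6 = 814.32 kN. φR_n = 0.75 × 814.32 = 610.7 kN.
Governing: min(636.3, 913.7, 773.6, 610.7) = 610.7 kN → block shear.

610.7 kN (block shear governs)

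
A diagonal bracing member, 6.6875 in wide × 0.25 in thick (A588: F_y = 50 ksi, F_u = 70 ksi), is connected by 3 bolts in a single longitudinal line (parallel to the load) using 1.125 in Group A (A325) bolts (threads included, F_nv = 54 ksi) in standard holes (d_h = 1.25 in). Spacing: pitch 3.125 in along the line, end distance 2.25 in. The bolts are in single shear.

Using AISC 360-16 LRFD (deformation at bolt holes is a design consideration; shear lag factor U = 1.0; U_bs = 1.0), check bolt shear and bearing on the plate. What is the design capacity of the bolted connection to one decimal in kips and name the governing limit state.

84.7 kips (bearing governs)

Bolt shear: A_b = π(1.125)²/4 = 0.99402 in². φR_n = 0.75 × 54 × 0.99402 × 3 × 1 = 120.8 kips.
Bearing (0.25 in plate, F_u = 70 ksi): end bolts L_c = 2.25 − 1.25/2 = 1.625, R_n = min(1.2×1.625×0.25×70, 2.4×1.125×0.25×70) = 34.125 kips/bolt; interior L_c = 3.125 − 1.25 = 1.875, R_n = 39.375 kips/bolt. φR_n = 0.75 × (1×34.125 + 2×39.375) = 84.7 kips.
Governing: min(120.8, 84.7) = 84.7 kips → bearing.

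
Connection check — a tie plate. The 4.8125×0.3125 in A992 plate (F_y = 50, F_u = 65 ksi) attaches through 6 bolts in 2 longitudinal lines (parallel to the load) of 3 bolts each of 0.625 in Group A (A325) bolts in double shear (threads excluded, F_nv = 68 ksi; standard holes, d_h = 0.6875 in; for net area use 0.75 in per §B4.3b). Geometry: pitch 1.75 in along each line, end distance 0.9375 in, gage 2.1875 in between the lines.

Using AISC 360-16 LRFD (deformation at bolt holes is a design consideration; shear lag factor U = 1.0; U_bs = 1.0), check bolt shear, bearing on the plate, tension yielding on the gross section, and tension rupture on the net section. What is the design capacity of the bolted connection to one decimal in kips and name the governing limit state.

50.5 kips (net-section rupture governs)

Bolt shear: A_b = π(0.625)²/4 = 0.3068 in². φR_n = 0.75 × 68 × 0.3068 × 6 × 2 = 187.8 kips.
Bearing (0.3125 in plate, F_u = 65 ksi): end bolts L_c = 0.9375 − 0.6875/2 = 0.59375, R_n = min(1.2×0.59375×0.3125×65, 2.4×0.625×0.3125×65) = 14.473 kips/bolt; interior L_c = 1.75 − 0.6875 = 1.0625, R_n = 25.898 kips/bolt. φR_n = 0.75 × (2×14.473 + 4×25.898) = 99.4 kips.
Tension yield (gross): A_g = 4.8125×0.3125 = 1.5039 in². φR_n = 0.90 × 50 × 1.5039 = 67.7 kips.
Tension rupture (net): A_n = (4.8125 − 2×0.75)×0.3125 = 1.0352 in² (U = 1.0, A_e = A_n). φR_n = 0.75 × 65 × 1.0352 = 50.5 kips.
Governing: min(187.8, 99.4, 67.7, 50.5) = 50.5 kips → net-section rupture.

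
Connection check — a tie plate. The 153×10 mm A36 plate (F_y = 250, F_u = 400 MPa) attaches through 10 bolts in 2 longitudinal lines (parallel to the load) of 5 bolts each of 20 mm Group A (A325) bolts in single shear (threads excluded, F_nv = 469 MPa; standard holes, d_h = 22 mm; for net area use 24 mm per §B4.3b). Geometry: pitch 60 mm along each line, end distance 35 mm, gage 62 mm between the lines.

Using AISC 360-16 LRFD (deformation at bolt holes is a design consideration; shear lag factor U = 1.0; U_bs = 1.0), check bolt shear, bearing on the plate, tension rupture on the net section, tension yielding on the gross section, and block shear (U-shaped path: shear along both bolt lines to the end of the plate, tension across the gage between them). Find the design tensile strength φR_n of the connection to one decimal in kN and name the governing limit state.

Bolt shear: A_b = π(20)²/4 = 314.16 mm². φR_n = 0.75 × 469 × 314.16 × 10 × 1 = 1105.1 kN.
Bearing (10 mm plate, F_u = 400 MPa): end bolts L_c = 35 − 22/2 = 24, R_n = min(1.2×24×10×400, 2.4×20×10×400) = 115.2 kN/bolt; interior L_c = 60 − 22 = 38, R_n = 182.4 kN/bolt. φR_n = 0.75 × (2×115.2 + 8×182.4) = 1267.2 kN.
Tension rupture (net): A_n = (153 − 2×24)×10 = 1050 mm² (U = 1.0, A_e = A_n). φR_n = 0.75 × 400 × 1050 = 315.0 kN.
Tension yield (gross): A_g = 153×10 = 1530 mm². φR_n = 0.90 × 250 × 1530 = 344.3 kN.
Block shear: shear path 2×[35+4×60] = 2×275 mm, A_gv = 5500, A_nv = 2×(275 − 4.5×24)×10 = 3340 mm²; tension across gage: (62 − 1×24)×10 = 380 mm². R_n = min(0.6×400×3340, 0.6×250×5500) + 1.0×400×380 = min(801.6, 825) + 152 = 953.6 kN. φR_n = 0.75 × 953.6 = 715.2 kN.
Governing: min(1105.1, 1267.2, 315.0, 344.3, 715.2) = 315.0 kN → net-section rupture.

315.0 kN (net-section rupture governs)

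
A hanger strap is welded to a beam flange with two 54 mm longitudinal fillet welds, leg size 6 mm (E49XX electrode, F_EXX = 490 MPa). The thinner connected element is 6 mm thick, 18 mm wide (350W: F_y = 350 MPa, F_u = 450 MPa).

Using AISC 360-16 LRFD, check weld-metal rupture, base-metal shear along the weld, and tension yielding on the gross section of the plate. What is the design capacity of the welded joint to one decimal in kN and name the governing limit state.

Weld metal: throat = 0.707×6 = 4.242 mm, L = 2×54 = 108 mm. φR_n = 0.75 × 0.6 × 490 × 4.242 × 108 = 101.0 kN.
Base metal shear (6 mm plate): yield φR_n = 1.0×0.6×350×6×108 = 136.1 kN; rupture φR_n = 0.75×0.6×450×6×108 = 131.2 kN; take 131.2 kN (rupture).
Tension yield (gross): A_g = 18×6 = 108 mm². φR_n = 0.90 × 350 × 108 = 34.0 kN.
Governing: min(101.0, 131.2, 34.0) = 34.0 kN → gross-section yield.

34.0 kN (gross-section yield governs)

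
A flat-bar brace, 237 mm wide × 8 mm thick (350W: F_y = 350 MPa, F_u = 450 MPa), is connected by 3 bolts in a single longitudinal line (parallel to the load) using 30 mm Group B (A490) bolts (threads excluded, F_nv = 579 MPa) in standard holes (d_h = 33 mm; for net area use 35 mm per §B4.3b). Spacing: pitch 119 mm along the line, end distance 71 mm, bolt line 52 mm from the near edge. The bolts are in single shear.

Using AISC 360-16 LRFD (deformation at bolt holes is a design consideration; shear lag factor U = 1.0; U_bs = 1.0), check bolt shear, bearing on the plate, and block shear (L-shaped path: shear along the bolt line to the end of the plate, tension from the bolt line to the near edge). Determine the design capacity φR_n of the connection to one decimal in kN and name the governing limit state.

Bolt shear: A_b = π(30)²/4 = 706.86 mm². φR_n = 0.75 × 579 × 706.86 × 3 × 1 = 920.9 kN.
Bearing (8 mm plate, F_u = 450 MPa): end bolts L_c = 71 − 33/2 = 54.5, R_n = min(1.2×54.5×8×450, 2.4×30×8×450) = 235.44 kN/bolt; interior L_c = 119 − 33 = 86, R_n = 259.2 kN/bolt. φR_n = 0.75 × (1×235.44 + 2×259.2) = 565.4 kN.
Block shear: shear path 1×[71+2×119] = 1×309 mm, A_gv = 2472, A_nv = 1×(309 − 2.5×35)×8 = 1772 mm²; tension to near edge: (52 − 0.5×35)×8 = 276 mm². R_n = min(0.6×450×1772, 0.6×350×2472) + 1.0×450×276 = min(478.44, 519.12) + 124.2 = 602.64 kN. φR_n = 0.75 × 602.64 = 452.0 kN.
Governing: min(920.9, 565.4, 452.0) = 452.0 kN → block shear.

452.0 kN (block shear governs)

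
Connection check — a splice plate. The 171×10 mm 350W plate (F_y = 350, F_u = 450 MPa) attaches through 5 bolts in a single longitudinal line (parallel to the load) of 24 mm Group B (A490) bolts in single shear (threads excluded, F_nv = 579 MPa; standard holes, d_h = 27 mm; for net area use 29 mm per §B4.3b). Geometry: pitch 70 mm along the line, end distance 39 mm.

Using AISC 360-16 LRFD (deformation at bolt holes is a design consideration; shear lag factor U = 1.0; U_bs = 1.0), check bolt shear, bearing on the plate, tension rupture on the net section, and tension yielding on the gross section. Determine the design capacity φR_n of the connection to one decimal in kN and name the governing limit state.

479.3 kN (net-section rupture governs)

Bolt shear: A_b = π(24)²/4 = 452.39 mm². φR_n = 0.75 × 579 × 452.39 × 5 × 1 = 982.3 kN.
Bearing (10 mm plate, F_u = 450 MPa): end bolts L_c = 39 − 27/2 = 25.5, R_n = min(1.2×25.5×10×450, 2.4×24×10×450) = 137.7 kN/bolt; interior L_c = 70 − 27 = 43, R_n = 232.2 kN/bolt. φR_n = 0.75 × (1×137.7 + 4×232.2) = 799.9 kN.
Tension rupture (net): A_n = (171 − 1×29)×10 = 1420 mm² (U = 1.0, A_e = A_n). φR_n = 0.75 × 450 × 1420 = 479.3 kN.
Tension yield (gross): A_g = 171×10 = 1710 mm². φR_n = 0.90 × 350 × 1710 = 538.7 kN.
Governing: min(982.3, 799.9, 479.3, 538.7) = 479.3 kN → net-section rupture.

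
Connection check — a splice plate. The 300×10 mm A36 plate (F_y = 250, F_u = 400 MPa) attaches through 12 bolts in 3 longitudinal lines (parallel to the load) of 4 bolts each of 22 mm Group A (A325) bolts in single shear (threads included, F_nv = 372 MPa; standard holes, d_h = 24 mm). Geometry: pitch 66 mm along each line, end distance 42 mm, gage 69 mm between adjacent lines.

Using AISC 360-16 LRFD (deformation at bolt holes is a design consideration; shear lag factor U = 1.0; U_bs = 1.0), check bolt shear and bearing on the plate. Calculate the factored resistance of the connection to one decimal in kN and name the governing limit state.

Bolt shear: A_b = π(22)²/4 = 380.13 mm². φR_n = 0.75 × 372 × 380.13 × 12 × 1 = 1272.7 kN.
Bearing (10 mm plate, F_u = 400 MPa): end bolts L_c = 42 − 24/2 = 30, R_n = min(1.2×30×10×400, 2.4×22×10×400) = 144 kN/bolt; interior L_c = 66 − 24 = 42, R_n = 201.6 kN/bolt. φR_n = 0.75 × (3×144 + 9×201.6) = 1684.8 kN.
Governing: min(1272.7, 1684.8) = 1272.7 kN → bolt shear.

1272.7 kN (bolt shear governs)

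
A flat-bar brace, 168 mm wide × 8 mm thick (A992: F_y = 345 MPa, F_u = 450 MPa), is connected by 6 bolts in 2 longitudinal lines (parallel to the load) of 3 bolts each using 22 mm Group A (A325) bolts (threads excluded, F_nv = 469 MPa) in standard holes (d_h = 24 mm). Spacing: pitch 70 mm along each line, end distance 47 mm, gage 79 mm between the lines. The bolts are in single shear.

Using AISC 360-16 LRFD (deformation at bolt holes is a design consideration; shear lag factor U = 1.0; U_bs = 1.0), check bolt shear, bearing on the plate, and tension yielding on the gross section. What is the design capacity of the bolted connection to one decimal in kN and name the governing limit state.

Bolt shear: A_b = π(22)²/4 = 380.13 mm². φR_n = 0.75 × 469 × 380.13 × 6 × 1 = 802.3 kN.
Bearing (8 mm plate, F_u = 450 MPa): end bolts L_c = 47 − 24/2 = 35, R_n = min(1.2×35×8×450, 2.4×22×8×450) = 151.2 kN/bolt; interior L_c = 70 − 24 = 46, R_n = 190.08 kN/bolt. φR_n = 0.75 × (2×151.2 + 4×190.08) = 797.0 kN.
Tension yield (gross): A_g = 168×8 = 1344 mm². φR_n = 0.90 × 345 × 1344 = 417.3 kN.
Governing: min(802.3, 797.0, 417.3) = 417.3 kN → gross-section yield.

417.3 kN (gross-section yield governs)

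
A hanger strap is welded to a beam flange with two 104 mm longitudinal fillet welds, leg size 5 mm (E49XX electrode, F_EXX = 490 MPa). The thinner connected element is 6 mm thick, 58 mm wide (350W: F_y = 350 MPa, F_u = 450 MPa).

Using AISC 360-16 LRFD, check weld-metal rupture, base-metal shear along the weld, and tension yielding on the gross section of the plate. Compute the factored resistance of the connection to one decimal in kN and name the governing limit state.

Weld metal: throat = 0.707×5 = 3.535 mm, L = 2×104 = 208 mm. φR_n = 0.75 × 0.6 × 490 × 3.535 × 208 = 162.1 kN.
Base metal shear (6 mm plate): yield φR_n = 1.0×0.6×350×6×208 = 262.1 kN; rupture φR_n = 0.75×0.6×450×6×208 = 252.7 kN; take 252.7 kN (rupture).
Tension yield (gross): A_g = 58×6 = 348 mm². φR_n = 0.90 × 350 × 348 = 109.6 kN.
Governing: min(162.1, 252.7, 109.6) = 109.6 kN → gross-section yield.

109.6 kN (gross-section yield governs)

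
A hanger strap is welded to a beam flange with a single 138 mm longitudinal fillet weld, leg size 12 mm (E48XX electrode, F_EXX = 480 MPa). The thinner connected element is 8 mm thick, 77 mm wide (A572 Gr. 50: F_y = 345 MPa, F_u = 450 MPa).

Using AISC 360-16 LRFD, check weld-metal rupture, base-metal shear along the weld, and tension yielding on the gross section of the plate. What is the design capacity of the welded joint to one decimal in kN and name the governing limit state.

191.3 kN (gross-section yield governs)

Weld metal: throat = 0.707×12 = 8.484 mm, L = 138 mm. φR_n = 0.75 × 0.6 × 480 × 8.484 × 138 = 252.9 kN.
Base metal shear (8 mm plate): yield φR_n = 1.0×0.6×345×8×138 = 228.5 kN; rupture φR_n = 0.75×0.6×450×8×138 = 223.6 kN; take 223.6 kN (rupture).
Tension yield (gross): A_g = 77×8 = 616 mm². φR_n = 0.90 × 345 × 616 = 191.3 kN.
Governing: min(252.9, 223.6, 191.3) = 191.3 kN → gross-section yield.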